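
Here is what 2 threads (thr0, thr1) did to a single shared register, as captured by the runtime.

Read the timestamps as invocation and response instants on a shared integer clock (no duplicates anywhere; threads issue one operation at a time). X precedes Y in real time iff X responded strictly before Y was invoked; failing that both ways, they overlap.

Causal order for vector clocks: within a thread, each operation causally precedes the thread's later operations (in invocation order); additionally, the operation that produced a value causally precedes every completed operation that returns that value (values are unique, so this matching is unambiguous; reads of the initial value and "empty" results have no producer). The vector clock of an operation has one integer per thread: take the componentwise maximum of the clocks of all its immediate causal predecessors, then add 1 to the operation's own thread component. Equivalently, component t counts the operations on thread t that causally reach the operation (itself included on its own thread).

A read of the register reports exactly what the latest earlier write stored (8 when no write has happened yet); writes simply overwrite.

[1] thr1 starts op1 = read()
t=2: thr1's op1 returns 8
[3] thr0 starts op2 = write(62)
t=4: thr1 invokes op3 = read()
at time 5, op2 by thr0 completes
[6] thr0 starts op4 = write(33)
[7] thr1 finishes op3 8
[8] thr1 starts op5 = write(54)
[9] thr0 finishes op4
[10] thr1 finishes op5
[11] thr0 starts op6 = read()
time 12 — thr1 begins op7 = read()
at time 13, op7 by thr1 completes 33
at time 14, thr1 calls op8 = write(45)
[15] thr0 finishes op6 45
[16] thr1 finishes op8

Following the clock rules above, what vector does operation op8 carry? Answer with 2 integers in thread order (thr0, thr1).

op1, invoked 1, has no incoming edges; only thr1's bump applies → (0, 1)
op2, invoked 3, has no incoming edges; only thr0's bump applies → (1, 0)
invoked at 4, op3 merges VC(op1)=(0, 1) and bumps thr1's slot → (0, 2)
invoked at 6, op4 merges VC(op2)=(1, 0) and bumps thr0's slot → (2, 0)
invoked at 8, op5 merges VC(op3)=(0, 2) and bumps thr1's slot → (0, 3)
invoked at 12, op7 merges VC(op4)=(2, 0), VC(op5)=(0, 3) and bumps thr1's slot → (2, 4)
invoked at 14, op8 merges VC(op7)=(2, 4) and bumps thr1's slot → (2, 5)
invoked at 11, op6 merges VC(op4)=(2, 0), VC(op8)=(2, 5) and bumps thr0's slot → (3, 5)
target: VC(op8) = (2, 5)

(2, 5)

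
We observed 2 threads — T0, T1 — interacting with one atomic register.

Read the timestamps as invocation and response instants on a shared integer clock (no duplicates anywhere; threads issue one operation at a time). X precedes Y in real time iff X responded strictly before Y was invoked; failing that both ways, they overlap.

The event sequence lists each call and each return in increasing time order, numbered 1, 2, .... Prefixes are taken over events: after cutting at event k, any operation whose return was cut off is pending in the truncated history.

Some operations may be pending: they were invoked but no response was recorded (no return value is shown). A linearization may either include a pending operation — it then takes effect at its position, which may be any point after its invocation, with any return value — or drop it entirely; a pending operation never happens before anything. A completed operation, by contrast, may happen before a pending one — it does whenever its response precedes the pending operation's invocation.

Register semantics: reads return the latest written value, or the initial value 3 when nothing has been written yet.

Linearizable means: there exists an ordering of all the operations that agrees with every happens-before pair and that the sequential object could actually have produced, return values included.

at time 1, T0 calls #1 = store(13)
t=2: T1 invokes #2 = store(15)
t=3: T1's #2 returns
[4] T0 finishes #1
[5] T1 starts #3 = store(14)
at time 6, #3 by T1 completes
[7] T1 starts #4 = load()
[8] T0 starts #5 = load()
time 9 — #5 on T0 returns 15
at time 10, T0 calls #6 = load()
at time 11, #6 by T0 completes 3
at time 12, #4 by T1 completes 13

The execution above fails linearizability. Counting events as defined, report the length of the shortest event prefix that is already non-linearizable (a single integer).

9

events 1..8 are still linearizable — one witness is #1, #2, #3:
1. #1 store(13), leaving value 13
2. #2 store(15), leaving value 15
3. #3 store(14), leaving value 14
at event 9 (#5's time-9 response) nothing linearizes any more
no completion choice of the 1 pending operation (#4) rescues it — every subset was tried
for example #1, #2, #3, #5 (pending dropped) fails at step 4: #5 load() → 15 is not legal there
for example #2, #1, #3, #5 (pending dropped) fails at step 4: #5 load() → 15 is not legal there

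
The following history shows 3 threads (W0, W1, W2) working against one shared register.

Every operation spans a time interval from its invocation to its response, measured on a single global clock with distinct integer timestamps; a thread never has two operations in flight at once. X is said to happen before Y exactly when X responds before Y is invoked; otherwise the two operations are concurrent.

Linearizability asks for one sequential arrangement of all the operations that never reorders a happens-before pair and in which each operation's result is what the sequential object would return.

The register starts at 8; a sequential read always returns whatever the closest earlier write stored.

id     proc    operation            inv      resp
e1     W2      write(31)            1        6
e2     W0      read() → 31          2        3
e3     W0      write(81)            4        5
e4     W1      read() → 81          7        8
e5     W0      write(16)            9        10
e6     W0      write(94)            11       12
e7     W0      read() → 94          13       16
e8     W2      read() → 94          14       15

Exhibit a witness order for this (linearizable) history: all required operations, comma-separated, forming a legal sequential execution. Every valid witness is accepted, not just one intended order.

e1, e2, e3, e4, e5, e6, e7, e8

step 1: e1 write(31) — value 31
step 2: e2 read() → 31 — value 31
step 3: e3 write(81) — value 81
step 4: e4 read() → 81 — value 81
step 5: e5 write(16) — value 16
step 6: e6 write(94) — value 94
step 7: e7 read() → 94 — value 94
step 8: e8 read() → 94 — value 94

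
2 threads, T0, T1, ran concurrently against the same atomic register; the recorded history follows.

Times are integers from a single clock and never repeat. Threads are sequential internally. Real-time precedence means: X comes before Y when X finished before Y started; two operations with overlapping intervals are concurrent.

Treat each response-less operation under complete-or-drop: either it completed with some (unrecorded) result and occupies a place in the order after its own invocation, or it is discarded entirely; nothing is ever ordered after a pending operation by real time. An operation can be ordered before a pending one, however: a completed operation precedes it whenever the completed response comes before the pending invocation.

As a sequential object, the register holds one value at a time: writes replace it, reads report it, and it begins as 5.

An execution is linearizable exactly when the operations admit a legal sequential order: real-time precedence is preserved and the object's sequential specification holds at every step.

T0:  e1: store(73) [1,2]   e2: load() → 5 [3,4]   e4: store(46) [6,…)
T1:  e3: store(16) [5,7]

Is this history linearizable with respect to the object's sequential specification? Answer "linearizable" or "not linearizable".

not linearizable

through event 3 a valid linearization exists; event 4 (e2 responding at time 4) ends that
exactly one order of the 2 completed ops respects real time; the atomic register replay fails
take e1, e2: step 2 already fails, because e2 load() → 5 cannot occur there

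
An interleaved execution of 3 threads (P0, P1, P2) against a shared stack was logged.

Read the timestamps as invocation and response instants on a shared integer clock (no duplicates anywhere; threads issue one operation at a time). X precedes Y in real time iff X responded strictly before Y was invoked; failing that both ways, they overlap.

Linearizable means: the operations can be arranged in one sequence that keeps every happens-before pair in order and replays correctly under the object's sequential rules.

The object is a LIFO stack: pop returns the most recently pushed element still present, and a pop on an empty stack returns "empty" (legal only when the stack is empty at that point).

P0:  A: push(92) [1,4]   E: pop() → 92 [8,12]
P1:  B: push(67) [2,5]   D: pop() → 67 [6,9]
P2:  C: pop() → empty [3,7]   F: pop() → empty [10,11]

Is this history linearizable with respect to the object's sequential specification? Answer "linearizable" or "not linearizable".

a witness: C, A, B, D, E, F
1. C pop() → empty, leaving stack <>
2. A push(92), leaving stack <92>
3. B push(67), leaving stack <92,67>
4. D pop() → 67, leaving stack <92>
5. E pop() → 92, leaving stack <>
6. F pop() → empty, leaving stack <>

linearizable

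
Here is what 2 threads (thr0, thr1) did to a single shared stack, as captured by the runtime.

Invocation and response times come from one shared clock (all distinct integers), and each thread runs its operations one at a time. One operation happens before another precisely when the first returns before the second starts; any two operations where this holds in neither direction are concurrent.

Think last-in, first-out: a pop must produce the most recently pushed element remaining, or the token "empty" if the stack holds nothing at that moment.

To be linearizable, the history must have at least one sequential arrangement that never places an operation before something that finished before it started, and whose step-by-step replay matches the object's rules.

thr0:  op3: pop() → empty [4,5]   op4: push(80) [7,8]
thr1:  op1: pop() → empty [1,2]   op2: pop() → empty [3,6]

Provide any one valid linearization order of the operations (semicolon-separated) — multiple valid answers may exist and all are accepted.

1. op1 pop() → empty, leaving stack <>
2. op2 pop() → empty, leaving stack <>
3. op3 pop() → empty, leaving stack <>
4. op4 push(80), leaving stack <80>

op1; op2; op3; op4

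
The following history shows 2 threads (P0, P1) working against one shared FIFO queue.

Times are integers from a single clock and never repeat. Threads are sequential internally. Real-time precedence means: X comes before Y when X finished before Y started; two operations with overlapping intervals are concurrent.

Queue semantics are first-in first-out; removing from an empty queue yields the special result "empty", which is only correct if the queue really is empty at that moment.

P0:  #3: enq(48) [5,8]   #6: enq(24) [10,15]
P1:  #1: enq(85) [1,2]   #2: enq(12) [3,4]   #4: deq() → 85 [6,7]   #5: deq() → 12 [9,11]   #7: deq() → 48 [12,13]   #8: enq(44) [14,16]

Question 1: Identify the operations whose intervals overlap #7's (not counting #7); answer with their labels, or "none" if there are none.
#6

overlap test against #7 [12,13]: concurrent iff the interval meets 12..13
#1 [1,2]: before
#2 [3,4]: before
#3 [5,8]: before
#4 [6,7]: before
#5 [9,11]: before
#6 [10,15]: concurrent
#8 [14,16]: after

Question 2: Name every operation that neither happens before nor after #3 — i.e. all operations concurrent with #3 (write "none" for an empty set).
#4

#3 spans [5,8]; an op avoiding the whole window 5..8 is ordered, any other is concurrent
#1 [1,2]: before
#2 [3,4]: before
#4 [6,7]: concurrent
#5 [9,11]: after
#6 [10,15]: after
#7 [12,13]: after
#8 [14,16]: after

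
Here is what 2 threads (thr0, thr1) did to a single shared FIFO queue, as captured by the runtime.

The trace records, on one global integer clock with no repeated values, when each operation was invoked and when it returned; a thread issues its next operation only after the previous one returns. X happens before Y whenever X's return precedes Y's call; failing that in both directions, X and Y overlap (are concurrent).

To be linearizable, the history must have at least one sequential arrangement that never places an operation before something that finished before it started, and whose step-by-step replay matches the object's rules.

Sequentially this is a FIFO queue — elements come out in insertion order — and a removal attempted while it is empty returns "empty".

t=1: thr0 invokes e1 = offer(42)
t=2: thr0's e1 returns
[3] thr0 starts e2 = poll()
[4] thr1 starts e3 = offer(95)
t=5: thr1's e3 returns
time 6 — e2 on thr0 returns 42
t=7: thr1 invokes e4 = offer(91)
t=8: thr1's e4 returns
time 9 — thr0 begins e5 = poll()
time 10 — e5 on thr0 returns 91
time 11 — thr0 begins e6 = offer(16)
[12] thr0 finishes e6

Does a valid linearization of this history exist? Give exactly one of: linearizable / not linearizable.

cut after 9 events: linearizable; cut after 10 events (e5 responds, time 10): not linearizable
5 completed operations, 2 real-time-consistent orders — every FIFO queue replay fails
for example e1, e2, e3, e4, e5 fails at step 5: e5 poll() → 91 is not legal there
for example e1, e3, e2, e4, e5 fails at step 5: e5 poll() → 91 is not legal there

not linearizable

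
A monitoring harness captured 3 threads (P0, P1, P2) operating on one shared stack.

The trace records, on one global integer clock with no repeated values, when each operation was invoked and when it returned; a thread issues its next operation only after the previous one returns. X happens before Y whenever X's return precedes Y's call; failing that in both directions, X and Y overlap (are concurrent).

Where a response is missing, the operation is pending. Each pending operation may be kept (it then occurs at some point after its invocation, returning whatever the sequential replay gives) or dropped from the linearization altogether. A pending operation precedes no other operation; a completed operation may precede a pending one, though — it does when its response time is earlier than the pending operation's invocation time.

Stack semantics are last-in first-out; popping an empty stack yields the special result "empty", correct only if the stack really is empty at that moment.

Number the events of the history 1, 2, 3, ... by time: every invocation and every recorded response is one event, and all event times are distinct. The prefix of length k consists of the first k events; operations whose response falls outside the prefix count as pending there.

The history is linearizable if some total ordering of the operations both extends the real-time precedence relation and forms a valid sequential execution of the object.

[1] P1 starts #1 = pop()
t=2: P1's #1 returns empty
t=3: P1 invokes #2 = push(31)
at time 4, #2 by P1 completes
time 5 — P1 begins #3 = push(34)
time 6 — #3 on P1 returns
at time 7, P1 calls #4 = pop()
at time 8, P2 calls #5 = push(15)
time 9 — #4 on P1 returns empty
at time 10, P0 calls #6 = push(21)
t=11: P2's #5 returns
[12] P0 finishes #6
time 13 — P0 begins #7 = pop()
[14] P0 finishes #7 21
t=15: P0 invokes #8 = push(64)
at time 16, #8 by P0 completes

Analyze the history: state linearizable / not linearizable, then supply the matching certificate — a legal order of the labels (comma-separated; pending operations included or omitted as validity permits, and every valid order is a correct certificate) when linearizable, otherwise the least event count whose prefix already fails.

not linearizable — minimal violating prefix: 9 events

prefix check: 1..8 passes, 1..9 fails once #4's time-9 response joins
exhaustive check: the 4 completed stack ops admit one real-time order; illegal
every completion of the 1 pending operation (#5) was checked; none linearizes
take #1, #2, #3, #4 (pending dropped): step 4 already fails, because #4 pop() → empty cannot occur there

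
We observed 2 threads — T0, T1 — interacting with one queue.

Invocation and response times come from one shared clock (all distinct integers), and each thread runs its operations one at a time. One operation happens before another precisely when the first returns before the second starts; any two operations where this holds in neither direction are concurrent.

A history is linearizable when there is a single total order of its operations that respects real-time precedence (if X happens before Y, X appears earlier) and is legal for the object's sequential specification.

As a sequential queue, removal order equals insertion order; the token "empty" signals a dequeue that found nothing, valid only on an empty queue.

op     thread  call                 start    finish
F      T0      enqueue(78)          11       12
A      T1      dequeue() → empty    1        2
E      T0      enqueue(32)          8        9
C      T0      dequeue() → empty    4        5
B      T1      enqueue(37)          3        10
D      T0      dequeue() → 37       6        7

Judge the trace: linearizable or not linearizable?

linearizable

one valid linearization: A, C, B, D, E, F
step 1: A dequeue() → empty — queue <>
step 2: C dequeue() → empty — queue <>
step 3: B enqueue(37) — queue <37>
step 4: D dequeue() → 37 — queue <>
step 5: E enqueue(32) — queue <32>
step 6: F enqueue(78) — queue <32,78>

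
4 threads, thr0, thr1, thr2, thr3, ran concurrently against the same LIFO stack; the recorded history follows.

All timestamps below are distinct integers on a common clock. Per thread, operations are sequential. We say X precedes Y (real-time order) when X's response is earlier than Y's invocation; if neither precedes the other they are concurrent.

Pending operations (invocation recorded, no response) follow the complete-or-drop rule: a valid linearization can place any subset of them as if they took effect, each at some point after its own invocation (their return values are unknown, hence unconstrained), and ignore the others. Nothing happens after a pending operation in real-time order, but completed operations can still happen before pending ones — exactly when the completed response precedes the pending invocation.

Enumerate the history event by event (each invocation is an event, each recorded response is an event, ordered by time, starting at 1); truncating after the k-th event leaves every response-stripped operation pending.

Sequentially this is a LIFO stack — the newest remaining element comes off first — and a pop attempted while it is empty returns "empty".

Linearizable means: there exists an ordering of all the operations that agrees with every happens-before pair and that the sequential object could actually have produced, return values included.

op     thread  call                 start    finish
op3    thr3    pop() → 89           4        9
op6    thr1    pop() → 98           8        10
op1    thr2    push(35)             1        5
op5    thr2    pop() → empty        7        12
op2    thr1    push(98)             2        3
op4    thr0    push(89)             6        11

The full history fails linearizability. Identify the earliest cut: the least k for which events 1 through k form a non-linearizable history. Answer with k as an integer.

events 1..11 are still linearizable — one witness is op1, op2, op4, op3, op6:
1. op1 push(35), leaving stack <35>
2. op2 push(98), leaving stack <35,98>
3. op4 push(89), leaving stack <35,98,89>
4. op3 pop() → 89, leaving stack <35,98>
5. op6 pop() → 98, leaving stack <35>
with event 12 included (op5 responding at time 12), all real-time-consistent orders fail
e.g. op1, op2, op3, op4, op5, op6: illegal at step 3, since op3 pop() → 89 cannot apply there
e.g. op1, op2, op3, op4, op6, op5: illegal at step 3, since op3 pop() → 89 cannot apply there

12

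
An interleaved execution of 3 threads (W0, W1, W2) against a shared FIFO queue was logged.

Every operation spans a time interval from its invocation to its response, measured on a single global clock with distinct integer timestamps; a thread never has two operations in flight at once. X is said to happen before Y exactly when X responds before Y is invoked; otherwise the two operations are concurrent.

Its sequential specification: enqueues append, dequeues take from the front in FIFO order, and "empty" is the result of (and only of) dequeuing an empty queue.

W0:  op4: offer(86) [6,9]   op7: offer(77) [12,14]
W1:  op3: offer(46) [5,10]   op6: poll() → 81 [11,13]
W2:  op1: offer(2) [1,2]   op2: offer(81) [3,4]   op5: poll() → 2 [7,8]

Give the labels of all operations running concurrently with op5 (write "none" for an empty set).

op5 spans [7,8]; an op avoiding the whole window 7..8 is ordered, any other is concurrent
op1 [1,2]: before
op2 [3,4]: before
op3 [5,10]: concurrent
op4 [6,9]: concurrent
op6 [11,13]: after
op7 [12,14]: after

op3, op4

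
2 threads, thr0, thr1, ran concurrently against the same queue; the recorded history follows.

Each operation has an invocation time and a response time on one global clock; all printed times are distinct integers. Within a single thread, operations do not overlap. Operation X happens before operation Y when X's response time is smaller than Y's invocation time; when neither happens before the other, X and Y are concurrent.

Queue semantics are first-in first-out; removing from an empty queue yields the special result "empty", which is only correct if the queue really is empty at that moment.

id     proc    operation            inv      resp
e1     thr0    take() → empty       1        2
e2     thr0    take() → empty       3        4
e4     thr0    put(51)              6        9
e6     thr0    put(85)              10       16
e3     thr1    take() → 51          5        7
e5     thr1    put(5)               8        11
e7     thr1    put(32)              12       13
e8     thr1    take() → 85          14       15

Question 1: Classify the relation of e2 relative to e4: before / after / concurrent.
e2 spans [3,4], e4 spans [6,9]
resp(e2)=4 < inv(e4)=6

before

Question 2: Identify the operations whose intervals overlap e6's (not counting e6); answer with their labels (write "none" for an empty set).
e6 spans [10,16]: anything still running between times 10 and 16 counts as concurrent
e1 [1,2]: before
e2 [3,4]: before
e3 [5,7]: before
e4 [6,9]: before
e5 [8,11]: concurrent
e7 [12,13]: concurrent
e8 [14,15]: concurrent

e5, e7, e8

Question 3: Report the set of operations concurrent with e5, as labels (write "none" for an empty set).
concurrent with e5 ([8,11]): every op whose interval crosses 8..11
e1 [1,2]: before
e2 [3,4]: before
e3 [5,7]: before
e4 [6,9]: concurrent
e6 [10,16]: concurrent
e7 [12,13]: after
e8 [14,15]: after

e4, e6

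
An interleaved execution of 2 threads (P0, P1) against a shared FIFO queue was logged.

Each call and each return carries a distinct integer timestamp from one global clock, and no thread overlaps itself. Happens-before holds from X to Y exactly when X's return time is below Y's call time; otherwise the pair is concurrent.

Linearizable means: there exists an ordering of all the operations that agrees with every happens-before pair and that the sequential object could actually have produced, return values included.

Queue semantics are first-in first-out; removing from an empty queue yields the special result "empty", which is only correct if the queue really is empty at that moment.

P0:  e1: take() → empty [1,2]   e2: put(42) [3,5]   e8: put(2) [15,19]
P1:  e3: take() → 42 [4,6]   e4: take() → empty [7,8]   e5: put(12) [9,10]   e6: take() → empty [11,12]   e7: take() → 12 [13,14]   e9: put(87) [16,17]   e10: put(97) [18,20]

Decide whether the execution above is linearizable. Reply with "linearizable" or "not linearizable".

not linearizable

prefix check: 1..11 passes, 1..12 fails once e6's time-12 response joins
every one of the 2 real-time-consistent orders over 6 completed FIFO queue ops fails the sequential spec
for example e1, e2, e3, e4, e5, e6 fails at step 6: e6 take() → empty is not legal there
for example e1, e3, e2, e4, e5, e6 fails at step 2: e3 take() → 42 is not legal there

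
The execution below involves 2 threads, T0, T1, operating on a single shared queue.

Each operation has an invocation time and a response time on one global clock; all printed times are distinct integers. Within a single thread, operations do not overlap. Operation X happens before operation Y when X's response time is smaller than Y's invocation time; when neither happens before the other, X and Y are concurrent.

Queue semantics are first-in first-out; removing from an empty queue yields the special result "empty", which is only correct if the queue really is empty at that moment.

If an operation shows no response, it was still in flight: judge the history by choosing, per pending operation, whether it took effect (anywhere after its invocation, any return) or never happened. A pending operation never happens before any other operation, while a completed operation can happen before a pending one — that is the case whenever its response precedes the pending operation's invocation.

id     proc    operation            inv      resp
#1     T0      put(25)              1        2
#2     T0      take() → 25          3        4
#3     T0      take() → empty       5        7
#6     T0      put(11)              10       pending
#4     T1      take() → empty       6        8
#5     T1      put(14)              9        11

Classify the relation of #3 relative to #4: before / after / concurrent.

concurrent

#3 spans [5,7], #4 spans [6,8]
the intervals overlap in both directions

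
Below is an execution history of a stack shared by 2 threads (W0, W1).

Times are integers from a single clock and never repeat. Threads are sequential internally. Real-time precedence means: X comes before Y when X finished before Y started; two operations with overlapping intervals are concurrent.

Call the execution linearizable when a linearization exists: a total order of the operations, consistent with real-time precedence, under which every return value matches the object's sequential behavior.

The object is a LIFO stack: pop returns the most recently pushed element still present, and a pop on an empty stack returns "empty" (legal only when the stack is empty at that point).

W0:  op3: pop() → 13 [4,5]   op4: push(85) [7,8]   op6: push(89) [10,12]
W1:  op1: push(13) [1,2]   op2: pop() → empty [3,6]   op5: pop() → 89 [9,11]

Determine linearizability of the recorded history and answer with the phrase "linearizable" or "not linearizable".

linearizable

one valid linearization: op1, op3, op2, op4, op6, op5
step 1: op1 push(13) — stack <13>
step 2: op3 pop() → 13 — stack <>
step 3: op2 pop() → empty — stack <>
step 4: op4 push(85) — stack <85>
step 5: op6 push(89) — stack <85,89>
step 6: op5 pop() → 89 — stack <85>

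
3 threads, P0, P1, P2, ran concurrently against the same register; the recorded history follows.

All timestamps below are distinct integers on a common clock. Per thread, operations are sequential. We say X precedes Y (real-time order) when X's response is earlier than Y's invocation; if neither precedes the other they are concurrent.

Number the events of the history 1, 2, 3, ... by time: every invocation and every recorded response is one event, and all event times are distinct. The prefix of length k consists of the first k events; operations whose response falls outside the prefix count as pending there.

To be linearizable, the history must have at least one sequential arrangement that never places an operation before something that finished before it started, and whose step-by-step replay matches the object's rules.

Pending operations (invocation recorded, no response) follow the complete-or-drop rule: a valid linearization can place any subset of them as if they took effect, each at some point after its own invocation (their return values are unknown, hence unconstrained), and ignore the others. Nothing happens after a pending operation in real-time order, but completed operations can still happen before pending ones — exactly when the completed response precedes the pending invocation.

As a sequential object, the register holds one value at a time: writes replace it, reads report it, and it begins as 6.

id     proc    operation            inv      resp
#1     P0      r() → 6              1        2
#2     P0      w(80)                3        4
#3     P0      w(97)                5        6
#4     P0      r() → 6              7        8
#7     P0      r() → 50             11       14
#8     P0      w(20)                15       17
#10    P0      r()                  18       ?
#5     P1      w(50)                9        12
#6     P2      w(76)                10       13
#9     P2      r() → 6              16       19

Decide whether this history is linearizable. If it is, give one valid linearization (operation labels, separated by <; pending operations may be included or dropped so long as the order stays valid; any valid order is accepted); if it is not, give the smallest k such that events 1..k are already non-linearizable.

prefix check: 1..7 passes, 1..8 fails once #4's time-8 response joins
the completed operations (4 total) allow one real-time order; the register replay rejects it
one such order, #1, #2, #3, #4, breaks at step 4 where #4 r() → 6 is illegal

not linearizable — minimal violating prefix: 8 events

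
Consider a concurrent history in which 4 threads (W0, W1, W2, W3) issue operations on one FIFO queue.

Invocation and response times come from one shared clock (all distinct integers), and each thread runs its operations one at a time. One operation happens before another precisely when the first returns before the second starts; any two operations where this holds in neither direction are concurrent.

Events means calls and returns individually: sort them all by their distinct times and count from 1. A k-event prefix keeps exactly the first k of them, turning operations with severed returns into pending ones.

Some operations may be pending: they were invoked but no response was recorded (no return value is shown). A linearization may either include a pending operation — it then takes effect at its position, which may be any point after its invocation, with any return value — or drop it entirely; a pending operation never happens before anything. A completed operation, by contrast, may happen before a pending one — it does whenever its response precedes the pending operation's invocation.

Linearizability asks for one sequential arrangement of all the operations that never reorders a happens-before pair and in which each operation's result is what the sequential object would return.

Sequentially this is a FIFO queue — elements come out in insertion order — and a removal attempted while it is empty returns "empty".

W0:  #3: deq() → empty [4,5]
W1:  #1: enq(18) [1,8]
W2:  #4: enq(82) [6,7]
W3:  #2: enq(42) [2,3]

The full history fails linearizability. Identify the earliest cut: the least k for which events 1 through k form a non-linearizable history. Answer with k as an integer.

5

events 1..4 are linearizable, e.g. via #1, #2:
step 1: #1 enq(18) (pending, included) — queue <18>
step 2: #2 enq(42) — queue <18,42>
at event 5 (#3's time-5 response) nothing linearizes any more
no escape via the 1 pending operation (#1): every completion choice fails
take #2, #3 (pending dropped): step 2 already fails, because #3 deq() → empty cannot occur there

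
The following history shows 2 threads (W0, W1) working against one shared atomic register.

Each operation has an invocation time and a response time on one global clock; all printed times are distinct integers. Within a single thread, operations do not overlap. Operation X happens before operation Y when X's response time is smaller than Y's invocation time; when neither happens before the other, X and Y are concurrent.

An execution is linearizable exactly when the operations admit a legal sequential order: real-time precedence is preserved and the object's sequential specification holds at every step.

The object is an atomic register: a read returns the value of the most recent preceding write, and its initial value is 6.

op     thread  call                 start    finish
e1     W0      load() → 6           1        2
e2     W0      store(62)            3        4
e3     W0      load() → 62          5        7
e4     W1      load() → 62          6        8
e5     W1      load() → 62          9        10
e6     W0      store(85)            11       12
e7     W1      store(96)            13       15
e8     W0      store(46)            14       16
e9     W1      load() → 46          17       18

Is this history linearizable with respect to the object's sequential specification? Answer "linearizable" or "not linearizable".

linearizable

a witness: e1, e2, e3, e4, e5, e6, e7, e8, e9
after step 1 (e1 load() → 6): value 6
after step 2 (e2 store(62)): value 62
after step 3 (e3 load() → 62): value 62
after step 4 (e4 load() → 62): value 62
after step 5 (e5 load() → 62): value 62
after step 6 (e6 store(85)): value 85
after step 7 (e7 store(96)): value 96
after step 8 (e8 store(46)): value 46
after step 9 (e9 load() → 46): value 46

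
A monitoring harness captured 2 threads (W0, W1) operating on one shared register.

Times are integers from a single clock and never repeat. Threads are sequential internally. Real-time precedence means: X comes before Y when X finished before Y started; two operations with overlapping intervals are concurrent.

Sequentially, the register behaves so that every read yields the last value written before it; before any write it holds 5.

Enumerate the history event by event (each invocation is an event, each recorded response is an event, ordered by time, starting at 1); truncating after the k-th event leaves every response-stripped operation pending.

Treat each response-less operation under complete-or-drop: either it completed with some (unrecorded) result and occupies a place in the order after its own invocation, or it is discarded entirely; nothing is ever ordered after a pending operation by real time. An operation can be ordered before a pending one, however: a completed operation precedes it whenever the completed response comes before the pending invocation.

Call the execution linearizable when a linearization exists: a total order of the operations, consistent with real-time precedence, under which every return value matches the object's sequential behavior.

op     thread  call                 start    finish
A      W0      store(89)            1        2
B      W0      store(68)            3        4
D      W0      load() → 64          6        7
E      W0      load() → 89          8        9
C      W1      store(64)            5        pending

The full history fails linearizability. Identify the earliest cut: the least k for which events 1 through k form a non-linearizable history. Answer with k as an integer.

9

one valid order for events 1..8 is A, B, C, D:
1. A store(89), leaving value 89
2. B store(68), leaving value 68
3. C store(64) (pending, included), leaving value 64
4. D load() → 64, leaving value 64
adding event 9 (E responds at 9) leaves no legal real-time order
completion choices over the 1 pending operation (C) were checked; none helps
one such order, A, B, D, E (pending dropped), breaks at step 3 where D load() → 64 is illegal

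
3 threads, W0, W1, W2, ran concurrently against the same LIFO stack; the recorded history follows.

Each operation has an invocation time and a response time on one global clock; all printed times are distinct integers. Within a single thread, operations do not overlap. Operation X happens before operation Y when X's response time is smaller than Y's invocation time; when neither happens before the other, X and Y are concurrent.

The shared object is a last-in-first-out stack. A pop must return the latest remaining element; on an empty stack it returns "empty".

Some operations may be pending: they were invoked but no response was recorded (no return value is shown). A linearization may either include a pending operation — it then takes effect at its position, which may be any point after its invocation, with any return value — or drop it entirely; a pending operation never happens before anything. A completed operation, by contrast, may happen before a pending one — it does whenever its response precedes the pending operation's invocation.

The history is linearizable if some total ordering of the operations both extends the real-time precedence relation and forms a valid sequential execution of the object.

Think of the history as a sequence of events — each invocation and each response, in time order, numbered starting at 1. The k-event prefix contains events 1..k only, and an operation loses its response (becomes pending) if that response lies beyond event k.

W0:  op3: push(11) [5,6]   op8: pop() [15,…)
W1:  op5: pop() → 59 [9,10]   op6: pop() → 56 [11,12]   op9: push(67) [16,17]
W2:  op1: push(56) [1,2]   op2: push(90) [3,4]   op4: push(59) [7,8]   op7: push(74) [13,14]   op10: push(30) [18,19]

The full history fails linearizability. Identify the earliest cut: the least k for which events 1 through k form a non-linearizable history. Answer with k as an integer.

12

a valid linearization of events 1..11 exists, for instance op1, op2, op3, op4, op5:
step 1: op1 push(56) — stack <56>
step 2: op2 push(90) — stack <56,90>
step 3: op3 push(11) — stack <56,90,11>
step 4: op4 push(59) — stack <56,90,11,59>
step 5: op5 pop() → 59 — stack <56,90,11>
once event 12 joins (op6's response, time 12), exhaustive search finds no witness
for example op1, op2, op3, op4, op5, op6 fails at step 6: op6 pop() → 56 is not legal there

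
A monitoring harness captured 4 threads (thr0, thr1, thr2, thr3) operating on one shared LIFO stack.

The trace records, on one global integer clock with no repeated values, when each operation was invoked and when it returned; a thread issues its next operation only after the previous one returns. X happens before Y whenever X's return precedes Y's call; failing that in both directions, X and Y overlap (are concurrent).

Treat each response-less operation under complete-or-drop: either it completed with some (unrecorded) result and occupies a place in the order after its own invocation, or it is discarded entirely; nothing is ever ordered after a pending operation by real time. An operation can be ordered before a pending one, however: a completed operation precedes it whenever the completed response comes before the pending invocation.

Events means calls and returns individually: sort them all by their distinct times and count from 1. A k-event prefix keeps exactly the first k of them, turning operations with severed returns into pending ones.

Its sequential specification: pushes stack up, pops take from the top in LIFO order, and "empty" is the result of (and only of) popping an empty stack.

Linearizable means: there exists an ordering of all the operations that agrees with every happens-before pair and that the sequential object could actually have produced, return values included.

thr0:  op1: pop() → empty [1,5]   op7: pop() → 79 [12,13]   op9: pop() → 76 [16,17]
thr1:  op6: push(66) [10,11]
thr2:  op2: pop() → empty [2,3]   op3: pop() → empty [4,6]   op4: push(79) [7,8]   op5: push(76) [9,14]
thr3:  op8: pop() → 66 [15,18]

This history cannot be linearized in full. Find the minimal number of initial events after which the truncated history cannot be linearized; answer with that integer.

a valid linearization of events 1..12 exists, for instance op1, op2, op3, op4, op5, op6:
step 1: op1 pop() → empty — stack <>
step 2: op2 pop() → empty — stack <>
step 3: op3 pop() → empty — stack <>
step 4: op4 push(79) — stack <79>
step 5: op5 push(76) (pending, included) — stack <79,76>
step 6: op6 push(66) — stack <79,76,66>
once event 13 joins (op7's response, time 13), exhaustive search finds no witness
including or dropping the 1 pending operation (op5) in any combination fails
sample order op1, op2, op3, op4, op6, op7 (pending dropped) stalls at step 6 — op7 pop() → 79 has no legal effect
sample order op2, op1, op3, op4, op6, op7 (pending dropped) stalls at step 6 — op7 pop() → 79 has no legal effect

13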